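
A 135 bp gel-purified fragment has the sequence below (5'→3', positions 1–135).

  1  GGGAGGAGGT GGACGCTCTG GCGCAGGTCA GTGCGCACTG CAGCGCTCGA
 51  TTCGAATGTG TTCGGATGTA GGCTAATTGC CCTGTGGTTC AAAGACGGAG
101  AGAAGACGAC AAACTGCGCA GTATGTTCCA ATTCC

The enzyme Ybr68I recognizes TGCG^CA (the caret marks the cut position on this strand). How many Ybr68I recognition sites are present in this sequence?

2

TGCGCA occurs starting at positions 32, 115.
Ybr68I cuts at 2 sites.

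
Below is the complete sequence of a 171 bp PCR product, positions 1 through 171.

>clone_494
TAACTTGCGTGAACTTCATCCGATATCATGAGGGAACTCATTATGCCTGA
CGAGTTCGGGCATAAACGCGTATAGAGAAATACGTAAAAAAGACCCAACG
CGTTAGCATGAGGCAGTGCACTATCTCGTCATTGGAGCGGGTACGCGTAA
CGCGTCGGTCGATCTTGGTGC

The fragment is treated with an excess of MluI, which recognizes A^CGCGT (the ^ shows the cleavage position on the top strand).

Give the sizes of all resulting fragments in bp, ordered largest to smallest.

MluI sites (ACGCGT) start at positions 66, 98, 143, 150.
MluI cuts after the first base of each site, so after positions 66, 98, 143, 150.
Linear molecule, 4 cuts → 5 fragments:
  1–66 → 66 bp
  67–98 → 32 bp
  99–143 → 45 bp
  144–150 → 7 bp
  151–171 → 21 bp
Sorted largest to smallest: 66, 45, 32, 21, 7 bp.

66, 45, 32, 21, 7 bp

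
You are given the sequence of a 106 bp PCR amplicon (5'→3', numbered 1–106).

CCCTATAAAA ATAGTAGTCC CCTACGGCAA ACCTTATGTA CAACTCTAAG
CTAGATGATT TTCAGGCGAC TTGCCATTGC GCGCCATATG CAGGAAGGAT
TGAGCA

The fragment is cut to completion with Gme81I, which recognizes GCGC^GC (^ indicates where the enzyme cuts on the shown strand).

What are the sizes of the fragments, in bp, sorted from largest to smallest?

The Gme81I site (GCGCGC) starts at position 79.
Gme81I cuts after base 4 of each site, so after position 82.
Linear molecule, 1 cut → 2 fragments:
  1–82 → 82 bp
  83–106 → 24 bp
Sorted largest to smallest: 82, 24 bp.

82, 24 bp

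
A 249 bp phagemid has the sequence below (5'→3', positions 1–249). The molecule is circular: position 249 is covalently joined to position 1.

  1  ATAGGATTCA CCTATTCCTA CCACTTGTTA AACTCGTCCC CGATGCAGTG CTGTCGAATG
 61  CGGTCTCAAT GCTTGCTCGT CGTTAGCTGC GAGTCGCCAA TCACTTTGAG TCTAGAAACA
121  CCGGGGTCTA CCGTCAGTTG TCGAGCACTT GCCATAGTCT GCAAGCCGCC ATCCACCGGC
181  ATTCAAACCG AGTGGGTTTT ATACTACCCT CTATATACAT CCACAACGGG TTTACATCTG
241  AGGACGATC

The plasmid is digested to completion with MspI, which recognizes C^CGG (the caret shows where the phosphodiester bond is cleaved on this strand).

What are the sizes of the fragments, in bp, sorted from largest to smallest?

194, 55 bp

MspI sites (CCGG) start at positions 121, 176.
MspI cuts after the first base of each site, so after positions 121, 176.
Circular molecule, 2 cuts → 2 fragments:
  122–176 → 55 bp
  177–249 then 1–121 → 73 + 121 = 194 bp
Sorted largest to smallest: 194, 55 bp.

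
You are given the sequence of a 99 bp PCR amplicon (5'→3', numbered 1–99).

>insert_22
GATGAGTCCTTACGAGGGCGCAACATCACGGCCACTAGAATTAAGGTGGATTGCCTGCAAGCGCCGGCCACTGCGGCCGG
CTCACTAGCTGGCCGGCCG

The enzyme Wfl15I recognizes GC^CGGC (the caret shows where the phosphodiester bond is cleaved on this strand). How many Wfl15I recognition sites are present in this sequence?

GCCGGC occurs starting at positions 63, 76, 92.
Wfl15I cuts at 3 sites.

3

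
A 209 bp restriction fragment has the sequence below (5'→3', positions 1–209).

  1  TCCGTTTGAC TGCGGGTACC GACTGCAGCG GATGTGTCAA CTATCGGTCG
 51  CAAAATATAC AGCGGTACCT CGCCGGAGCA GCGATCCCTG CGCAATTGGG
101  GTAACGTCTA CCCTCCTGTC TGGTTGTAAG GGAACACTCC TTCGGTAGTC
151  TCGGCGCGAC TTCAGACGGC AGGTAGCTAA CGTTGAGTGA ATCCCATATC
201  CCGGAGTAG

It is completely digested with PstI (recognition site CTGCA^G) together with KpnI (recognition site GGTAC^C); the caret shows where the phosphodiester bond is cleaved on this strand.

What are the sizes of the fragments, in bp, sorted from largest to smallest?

The PstI site (CTGCAG) starts at position 23.
PstI cuts after base 5 of each site (before the last base), so after position 27.
KpnI sites (GGTACC) start at positions 15, 64.
KpnI cuts after base 5 of each site (before the last base), so after positions 19, 68.
Combined cut positions: 19, 27, 68.
Linear molecule, 3 cuts → 4 fragments:
  1–19 → 19 bp
  20–27 → 8 bp
  28–68 → 41 bp
  69–209 → 141 bp
Sorted largest to smallest: 141, 41, 19, 8 bp.

141, 41, 19, 8 bp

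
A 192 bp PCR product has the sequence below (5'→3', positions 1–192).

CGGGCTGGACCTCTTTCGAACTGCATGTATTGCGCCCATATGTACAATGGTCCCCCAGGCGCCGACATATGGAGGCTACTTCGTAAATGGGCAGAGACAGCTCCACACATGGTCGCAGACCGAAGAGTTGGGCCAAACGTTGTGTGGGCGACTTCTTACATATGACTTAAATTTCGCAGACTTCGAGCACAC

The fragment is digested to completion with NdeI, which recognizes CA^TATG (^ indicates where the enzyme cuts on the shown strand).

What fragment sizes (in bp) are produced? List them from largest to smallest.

93, 38, 32, 29 bp

NdeI sites (CATATG) start at positions 37, 66, 159.
NdeI cuts after base 2 of each site, so after positions 38, 67, 160.
Linear molecule, 3 cuts → 4 fragments:
  1–38 → 38 bp
  39–67 → 29 bp
  68–160 → 93 bp
  161–192 → 32 bp
Sorted largest to smallest: 93, 38, 32, 29 bp.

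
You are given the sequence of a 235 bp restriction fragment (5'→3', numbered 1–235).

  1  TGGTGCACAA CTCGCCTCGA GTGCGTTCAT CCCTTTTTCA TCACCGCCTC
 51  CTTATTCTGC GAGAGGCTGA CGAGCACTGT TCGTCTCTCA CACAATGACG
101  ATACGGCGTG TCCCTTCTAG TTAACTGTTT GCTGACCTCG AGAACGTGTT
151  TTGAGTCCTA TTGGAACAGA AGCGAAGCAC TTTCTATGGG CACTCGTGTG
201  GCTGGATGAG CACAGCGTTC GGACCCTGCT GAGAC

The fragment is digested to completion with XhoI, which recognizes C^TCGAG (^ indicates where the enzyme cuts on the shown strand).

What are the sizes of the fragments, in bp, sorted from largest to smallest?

121, 98, 16 bp

XhoI sites (CTCGAG) start at positions 16, 137.
XhoI cuts after the first base of each site, so after positions 16, 137.
Linear molecule, 2 cuts → 3 fragments:
  1–16 → 16 bp
  17–137 → 121 bp
  138–235 → 98 bp
Sorted largest to smallest: 121, 98, 16 bp.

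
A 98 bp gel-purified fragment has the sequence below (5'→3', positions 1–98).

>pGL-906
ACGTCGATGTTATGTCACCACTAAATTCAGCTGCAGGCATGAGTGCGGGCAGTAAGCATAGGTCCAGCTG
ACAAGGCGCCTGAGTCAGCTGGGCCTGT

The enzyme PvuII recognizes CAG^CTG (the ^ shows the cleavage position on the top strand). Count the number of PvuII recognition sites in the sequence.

3

CAGCTG occurs starting at positions 28, 65, 86.
PvuII cuts at 3 sites.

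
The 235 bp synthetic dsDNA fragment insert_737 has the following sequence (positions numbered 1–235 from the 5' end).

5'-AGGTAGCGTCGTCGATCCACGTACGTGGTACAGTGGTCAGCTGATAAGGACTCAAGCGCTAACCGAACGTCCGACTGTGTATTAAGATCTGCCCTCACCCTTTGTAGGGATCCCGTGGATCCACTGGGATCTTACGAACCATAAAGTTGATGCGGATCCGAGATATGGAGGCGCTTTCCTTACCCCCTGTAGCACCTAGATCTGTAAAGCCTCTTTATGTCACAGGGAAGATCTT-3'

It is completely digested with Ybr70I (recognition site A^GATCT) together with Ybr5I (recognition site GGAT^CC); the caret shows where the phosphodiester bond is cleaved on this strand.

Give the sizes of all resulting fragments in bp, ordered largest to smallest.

Ybr70I sites (AGATCT) start at positions 85, 198, 229.
Ybr70I cuts after the first base of each site, so after positions 85, 198, 229.
Ybr5I sites (GGATCC) start at positions 108, 117, 154.
Ybr5I cuts after base 4 of each site, so after positions 111, 120, 157.
Combined cut positions: 85, 111, 120, 157, 198, 229.
Linear molecule, 6 cuts → 7 fragments:
  1–85 → 85 bp
  86–111 → 26 bp
  112–120 → 9 bp
  121–157 → 37 bp
  158–198 → 41 bp
  199–229 → 31 bp
  230–235 → 6 bp
Sorted largest to smallest: 85, 41, 37, 31, 26, 9, 6 bp.

85, 41, 37, 31, 26, 9, 6 bp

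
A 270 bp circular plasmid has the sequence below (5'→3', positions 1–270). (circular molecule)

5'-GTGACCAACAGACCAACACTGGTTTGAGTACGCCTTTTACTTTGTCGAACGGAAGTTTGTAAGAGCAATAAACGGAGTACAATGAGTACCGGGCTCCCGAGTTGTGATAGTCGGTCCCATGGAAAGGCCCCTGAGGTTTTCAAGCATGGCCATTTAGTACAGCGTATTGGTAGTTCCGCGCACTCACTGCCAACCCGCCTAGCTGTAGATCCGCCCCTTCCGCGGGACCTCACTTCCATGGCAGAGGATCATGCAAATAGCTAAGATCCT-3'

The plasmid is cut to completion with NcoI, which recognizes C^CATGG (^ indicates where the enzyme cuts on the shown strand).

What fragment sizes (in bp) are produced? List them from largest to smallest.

NcoI sites (CCATGG) start at positions 117, 236.
NcoI cuts after the first base of each site, so after positions 117, 236.
Circular molecule, 2 cuts → 2 fragments:
  118–236 → 119 bp
  237–270 then 1–117 → 34 + 117 = 151 bp
Sorted largest to smallest: 151, 119 bp.

151, 119 bp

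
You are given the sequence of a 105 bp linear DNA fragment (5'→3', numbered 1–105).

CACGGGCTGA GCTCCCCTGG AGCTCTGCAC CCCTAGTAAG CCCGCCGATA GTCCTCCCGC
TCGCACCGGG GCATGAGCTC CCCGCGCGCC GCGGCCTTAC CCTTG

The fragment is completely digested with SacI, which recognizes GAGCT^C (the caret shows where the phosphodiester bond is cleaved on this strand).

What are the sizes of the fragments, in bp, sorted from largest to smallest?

SacI sites (GAGCTC) start at positions 9, 20, 75.
SacI cuts after base 5 of each site (before the last base), so after positions 13, 24, 79.
Linear molecule, 3 cuts → 4 fragments:
  1–13 → 13 bp
  14–24 → 11 bp
  25–79 → 55 bp
  80–105 → 26 bp
Sorted largest to smallest: 55, 26, 13, 11 bp.

55, 26, 13, 11 bp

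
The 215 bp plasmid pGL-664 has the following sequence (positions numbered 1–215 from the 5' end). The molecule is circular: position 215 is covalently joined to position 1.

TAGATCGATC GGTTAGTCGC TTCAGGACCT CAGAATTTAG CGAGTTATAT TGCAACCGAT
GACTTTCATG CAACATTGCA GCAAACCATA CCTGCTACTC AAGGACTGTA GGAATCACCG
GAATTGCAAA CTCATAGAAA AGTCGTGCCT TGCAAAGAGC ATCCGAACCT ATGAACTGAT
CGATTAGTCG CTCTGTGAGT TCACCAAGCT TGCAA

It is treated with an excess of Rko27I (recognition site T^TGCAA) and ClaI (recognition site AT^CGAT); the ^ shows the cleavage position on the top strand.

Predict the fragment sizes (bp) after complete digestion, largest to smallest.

74, 45, 30, 30, 26, 10 bp

Rko27I sites (TTGCAA) start at positions 50, 124, 150, 210.
Rko27I cuts after the first base of each site, so after positions 50, 124, 150, 210.
ClaI sites (ATCGAT) start at positions 4, 179.
ClaI cuts after base 2 of each site, so after positions 5, 180.
Combined cut positions: 5, 50, 124, 150, 180, 210.
Circular molecule, 6 cuts → 6 fragments:
  6–50 → 45 bp
  51–124 → 74 bp
  125–150 → 26 bp
  151–180 → 30 bp
  181–210 → 30 bp
  211–215 then 1–5 → 5 + 5 = 10 bp
Sorted largest to smallest: 74, 45, 30, 30, 26, 10 bp.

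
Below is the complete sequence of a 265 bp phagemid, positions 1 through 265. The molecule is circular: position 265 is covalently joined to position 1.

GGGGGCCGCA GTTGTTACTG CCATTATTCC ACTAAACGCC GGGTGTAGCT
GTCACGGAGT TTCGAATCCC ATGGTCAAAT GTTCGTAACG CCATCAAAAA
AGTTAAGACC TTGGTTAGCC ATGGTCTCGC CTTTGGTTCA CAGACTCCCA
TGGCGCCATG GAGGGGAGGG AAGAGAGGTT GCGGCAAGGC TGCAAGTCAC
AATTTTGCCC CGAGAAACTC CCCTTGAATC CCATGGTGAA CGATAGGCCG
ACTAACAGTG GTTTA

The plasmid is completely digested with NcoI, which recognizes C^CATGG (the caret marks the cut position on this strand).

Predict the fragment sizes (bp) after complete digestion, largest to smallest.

103, 75, 50, 29, 8 bp

NcoI sites (CCATGG) start at positions 69, 119, 148, 156, 231.
NcoI cuts after the first base of each site, so after positions 69, 119, 148, 156, 231.
Circular molecule, 5 cuts → 5 fragments:
  70–119 → 50 bp
  120–148 → 29 bp
  149–156 → 8 bp
  157–231 → 75 bp
  232–265 then 1–69 → 34 + 69 = 103 bp
Sorted largest to smallest: 103, 75, 50, 29, 8 bp.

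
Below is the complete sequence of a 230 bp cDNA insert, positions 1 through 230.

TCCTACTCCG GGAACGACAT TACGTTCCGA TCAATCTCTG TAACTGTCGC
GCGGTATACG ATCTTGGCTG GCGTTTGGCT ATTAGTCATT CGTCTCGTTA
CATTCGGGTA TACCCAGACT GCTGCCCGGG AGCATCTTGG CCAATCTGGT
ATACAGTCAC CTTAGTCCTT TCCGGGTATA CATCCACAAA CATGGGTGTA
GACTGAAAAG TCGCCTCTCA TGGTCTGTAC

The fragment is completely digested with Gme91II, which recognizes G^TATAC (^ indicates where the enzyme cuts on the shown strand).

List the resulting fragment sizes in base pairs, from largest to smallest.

Gme91II sites (GTATAC) start at positions 54, 108, 149, 176.
Gme91II cuts after the first base of each site, so after positions 54, 108, 149, 176.
Linear molecule, 4 cuts → 5 fragments:
  1–54 → 54 bp
  55–108 → 54 bp
  109–149 → 41 bp
  150–176 → 27 bp
  177–230 → 54 bp
Sorted largest to smallest: 54, 54, 54, 41, 27 bp.

54, 54, 54, 41, 27 bp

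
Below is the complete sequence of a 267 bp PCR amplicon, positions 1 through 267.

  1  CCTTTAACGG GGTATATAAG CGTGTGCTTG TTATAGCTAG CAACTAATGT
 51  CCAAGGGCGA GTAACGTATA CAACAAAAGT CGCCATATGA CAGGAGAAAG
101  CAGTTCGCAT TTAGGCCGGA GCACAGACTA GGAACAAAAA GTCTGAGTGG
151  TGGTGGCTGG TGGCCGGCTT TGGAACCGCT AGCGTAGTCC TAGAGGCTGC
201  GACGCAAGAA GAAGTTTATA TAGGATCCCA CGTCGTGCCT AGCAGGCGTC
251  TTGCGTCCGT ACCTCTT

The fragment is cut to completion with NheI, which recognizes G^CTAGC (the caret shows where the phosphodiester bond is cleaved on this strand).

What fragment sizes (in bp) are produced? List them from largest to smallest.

NheI sites (GCTAGC) start at positions 36, 178.
NheI cuts after the first base of each site, so after positions 36, 178.
Linear molecule, 2 cuts → 3 fragments:
  1–36 → 36 bp
  37–178 → 142 bp
  179–267 → 89 bp
Sorted largest to smallest: 142, 89, 36 bp.

142, 89, 36 bp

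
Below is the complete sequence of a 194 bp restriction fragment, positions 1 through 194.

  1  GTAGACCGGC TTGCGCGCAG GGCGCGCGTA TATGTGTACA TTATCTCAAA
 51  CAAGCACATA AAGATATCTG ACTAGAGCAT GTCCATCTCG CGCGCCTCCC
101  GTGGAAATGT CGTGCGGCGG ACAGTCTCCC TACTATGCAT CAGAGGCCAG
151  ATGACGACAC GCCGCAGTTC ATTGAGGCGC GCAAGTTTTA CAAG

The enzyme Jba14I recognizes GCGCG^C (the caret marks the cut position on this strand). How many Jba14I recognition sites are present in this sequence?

4

GCGCGC occurs starting at positions 13, 22, 90, 177.
Jba14I cuts at 4 sites.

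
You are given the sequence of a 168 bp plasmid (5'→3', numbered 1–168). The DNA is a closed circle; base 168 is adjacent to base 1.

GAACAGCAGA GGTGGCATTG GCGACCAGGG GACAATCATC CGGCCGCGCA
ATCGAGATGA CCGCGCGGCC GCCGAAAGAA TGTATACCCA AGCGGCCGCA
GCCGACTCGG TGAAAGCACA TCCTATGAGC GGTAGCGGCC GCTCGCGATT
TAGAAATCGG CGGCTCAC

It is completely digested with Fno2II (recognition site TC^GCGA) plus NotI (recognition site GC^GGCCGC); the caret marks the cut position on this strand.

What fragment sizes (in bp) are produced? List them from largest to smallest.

90, 43, 27, 8 bp

The Fno2II site (TCGCGA) starts at position 143.
Fno2II cuts after base 2 of each site, so after position 144.
NotI sites (GCGGCCGC) start at positions 65, 92, 135.
NotI cuts after base 2 of each site, so after positions 66, 93, 136.
Combined cut positions: 66, 93, 136, 144.
Circular molecule, 4 cuts → 4 fragments:
  67–93 → 27 bp
  94–136 → 43 bp
  137–144 → 8 bp
  145–168 then 1–66 → 24 + 66 = 90 bp
Sorted largest to smallest: 90, 43, 27, 8 bp.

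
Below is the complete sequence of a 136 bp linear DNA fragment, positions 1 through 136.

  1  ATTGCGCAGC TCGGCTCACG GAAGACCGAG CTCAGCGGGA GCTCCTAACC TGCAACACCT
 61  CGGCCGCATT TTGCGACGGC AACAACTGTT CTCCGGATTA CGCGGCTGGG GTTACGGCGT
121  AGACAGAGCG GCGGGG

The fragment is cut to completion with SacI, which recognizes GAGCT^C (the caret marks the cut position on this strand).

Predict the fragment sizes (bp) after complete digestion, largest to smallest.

SacI sites (GAGCTC) start at positions 28, 39.
SacI cuts after base 5 of each site (before the last base), so after positions 32, 43.
Linear molecule, 2 cuts → 3 fragments:
  1–32 → 32 bp
  33–43 → 11 bp
  44–136 → 93 bp
Sorted largest to smallest: 93, 32, 11 bp.

93, 32, 11 bp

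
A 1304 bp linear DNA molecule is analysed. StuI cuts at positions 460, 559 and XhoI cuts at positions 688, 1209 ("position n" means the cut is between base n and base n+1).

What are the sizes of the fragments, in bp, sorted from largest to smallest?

Combined cut positions (sorted): 460, 559, 688, 1209.
Linear molecule, 4 cuts → 5 fragments:
  460 − 0 = 460 bp
  559 − 460 = 99 bp
  688 − 559 = 129 bp
  1209 − 688 = 521 bp
  1304 − 1209 = 95 bp
Sorted largest to smallest: 521, 460, 129, 99, 95 bp.

521, 460, 129, 99, 95 bp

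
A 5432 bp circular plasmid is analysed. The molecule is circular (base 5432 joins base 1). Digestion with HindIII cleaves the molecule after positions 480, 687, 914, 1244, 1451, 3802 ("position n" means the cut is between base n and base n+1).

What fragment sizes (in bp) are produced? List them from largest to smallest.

Circular molecule, 6 cuts → 6 fragments:
  687 − 480 = 207 bp
  914 − 687 = 227 bp
  1244 − 914 = 330 bp
  1451 − 1244 = 207 bp
  3802 − 1451 = 2351 bp
  wrap: 5432 − 3802 + 480 = 2110 bp
Sorted largest to smallest: 2351, 2110, 330, 227, 207, 207 bp.

2351, 2110, 330, 227, 207, 207 bp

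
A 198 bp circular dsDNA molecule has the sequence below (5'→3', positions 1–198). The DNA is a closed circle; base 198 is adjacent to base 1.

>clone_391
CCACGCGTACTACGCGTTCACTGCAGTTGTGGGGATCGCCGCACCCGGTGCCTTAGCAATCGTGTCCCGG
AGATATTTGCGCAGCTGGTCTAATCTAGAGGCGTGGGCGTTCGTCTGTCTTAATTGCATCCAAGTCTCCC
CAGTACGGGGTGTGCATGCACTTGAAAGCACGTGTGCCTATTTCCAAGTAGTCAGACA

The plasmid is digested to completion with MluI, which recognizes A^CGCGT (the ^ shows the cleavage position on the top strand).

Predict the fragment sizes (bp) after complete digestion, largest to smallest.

MluI sites (ACGCGT) start at positions 3, 12.
MluI cuts after the first base of each site, so after positions 3, 12.
Circular molecule, 2 cuts → 2 fragments:
  4–12 → 9 bp
  13–198 then 1–3 → 186 + 3 = 189 bp
Sorted largest to smallest: 189, 9 bp.

189, 9 bp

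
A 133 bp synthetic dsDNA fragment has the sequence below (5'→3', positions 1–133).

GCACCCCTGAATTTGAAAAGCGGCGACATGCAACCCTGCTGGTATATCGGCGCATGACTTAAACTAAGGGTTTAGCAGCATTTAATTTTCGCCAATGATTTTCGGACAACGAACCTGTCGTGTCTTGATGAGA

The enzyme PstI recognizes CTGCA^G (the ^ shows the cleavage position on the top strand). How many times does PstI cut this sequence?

No occurrence of CTGCAG is present in the sequence.
PstI does not cut: 0 sites.

0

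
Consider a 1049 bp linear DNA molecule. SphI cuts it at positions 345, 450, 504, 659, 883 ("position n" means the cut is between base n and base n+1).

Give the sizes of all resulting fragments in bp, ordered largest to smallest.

Linear molecule, 5 cuts → 6 fragments:
  345 − 0 = 345 bp
  450 − 345 = 105 bp
  504 − 450 = 54 bp
  659 − 504 = 155 bp
  883 − 659 = 224 bp
  1049 − 883 = 166 bp
Sorted largest to smallest: 345, 224, 166, 155, 105, 54 bp.

345, 224, 166, 155, 105, 54 bp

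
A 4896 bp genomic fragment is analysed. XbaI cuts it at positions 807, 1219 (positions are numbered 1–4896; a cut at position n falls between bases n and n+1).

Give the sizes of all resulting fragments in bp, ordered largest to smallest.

3677, 807, 412 bp

Linear molecule, 2 cuts → 3 fragments:
  807 − 0 = 807 bp
  1219 − 807 = 412 bp
  4896 − 1219 = 3677 bp
Sorted largest to smallest: 3677, 807, 412 bp.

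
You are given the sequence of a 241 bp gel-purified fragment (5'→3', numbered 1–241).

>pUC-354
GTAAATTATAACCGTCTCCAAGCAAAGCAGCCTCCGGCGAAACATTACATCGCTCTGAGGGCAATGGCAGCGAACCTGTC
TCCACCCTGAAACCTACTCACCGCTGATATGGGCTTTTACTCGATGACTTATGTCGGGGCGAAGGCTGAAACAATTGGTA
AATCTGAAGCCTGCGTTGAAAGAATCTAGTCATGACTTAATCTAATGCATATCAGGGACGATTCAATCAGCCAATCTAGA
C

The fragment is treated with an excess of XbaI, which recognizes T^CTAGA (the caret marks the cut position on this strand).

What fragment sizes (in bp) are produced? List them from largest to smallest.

The XbaI site (TCTAGA) starts at position 235.
XbaI cuts after the first base of each site, so after position 235.
Linear molecule, 1 cut → 2 fragments:
  1–235 → 235 bp
  236–241 → 6 bp
Sorted largest to smallest: 235, 6 bp.

235, 6 bp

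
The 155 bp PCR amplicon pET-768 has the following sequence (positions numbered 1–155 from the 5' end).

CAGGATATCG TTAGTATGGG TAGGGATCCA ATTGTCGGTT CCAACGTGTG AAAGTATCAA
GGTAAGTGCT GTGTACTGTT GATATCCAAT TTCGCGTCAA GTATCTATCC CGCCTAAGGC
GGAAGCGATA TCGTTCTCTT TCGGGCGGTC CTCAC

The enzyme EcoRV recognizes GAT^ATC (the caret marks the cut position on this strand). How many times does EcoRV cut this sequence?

GATATC occurs starting at positions 4, 81, 127.
EcoRV cuts at 3 sites.

3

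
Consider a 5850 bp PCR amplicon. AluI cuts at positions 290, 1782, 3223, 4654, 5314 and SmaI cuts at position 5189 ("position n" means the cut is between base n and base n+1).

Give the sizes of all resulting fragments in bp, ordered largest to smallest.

1492, 1441, 1431, 536, 535, 290, 125 bp

Combined cut positions (sorted): 290, 1782, 3223, 4654, 5189, 5314.
Linear molecule, 6 cuts → 7 fragments:
  290 − 0 = 290 bp
  1782 − 290 = 1492 bp
  3223 − 1782 = 1441 bp
  4654 − 3223 = 1431 bp
  5189 − 4654 = 535 bp
  5314 − 5189 = 125 bp
  5850 − 5314 = 536 bp
Sorted largest to smallest: 1492, 1441, 1431, 536, 535, 290, 125 bp.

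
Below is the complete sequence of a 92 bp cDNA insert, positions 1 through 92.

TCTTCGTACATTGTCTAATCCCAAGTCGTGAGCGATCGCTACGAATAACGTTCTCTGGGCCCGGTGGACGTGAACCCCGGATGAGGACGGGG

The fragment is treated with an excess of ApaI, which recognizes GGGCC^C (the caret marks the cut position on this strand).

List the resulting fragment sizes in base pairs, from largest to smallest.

The ApaI site (GGGCCC) starts at position 57.
ApaI cuts after base 5 of each site (before the last base), so after position 61.
Linear molecule, 1 cut → 2 fragments:
  1–61 → 61 bp
  62–92 → 31 bp
Sorted largest to smallest: 61, 31 bp.

61, 31 bp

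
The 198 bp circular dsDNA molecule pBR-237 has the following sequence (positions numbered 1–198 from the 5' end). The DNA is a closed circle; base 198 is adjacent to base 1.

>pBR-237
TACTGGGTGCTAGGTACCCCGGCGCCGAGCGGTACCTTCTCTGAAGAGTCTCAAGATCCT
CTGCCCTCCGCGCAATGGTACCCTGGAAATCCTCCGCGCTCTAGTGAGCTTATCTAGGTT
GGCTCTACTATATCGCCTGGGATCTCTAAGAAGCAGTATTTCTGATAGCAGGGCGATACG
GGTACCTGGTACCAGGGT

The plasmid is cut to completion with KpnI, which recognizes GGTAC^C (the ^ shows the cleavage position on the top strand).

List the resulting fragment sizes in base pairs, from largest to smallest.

104, 46, 23, 18, 7 bp

KpnI sites (GGTACC) start at positions 13, 31, 77, 181, 188.
KpnI cuts after base 5 of each site (before the last base), so after positions 17, 35, 81, 185, 192.
Circular molecule, 5 cuts → 5 fragments:
  18–35 → 18 bp
  36–81 → 46 bp
  82–185 → 104 bp
  186–192 → 7 bp
  193–198 then 1–17 → 6 + 17 = 23 bp
Sorted largest to smallest: 104, 46, 23, 18, 7 bp.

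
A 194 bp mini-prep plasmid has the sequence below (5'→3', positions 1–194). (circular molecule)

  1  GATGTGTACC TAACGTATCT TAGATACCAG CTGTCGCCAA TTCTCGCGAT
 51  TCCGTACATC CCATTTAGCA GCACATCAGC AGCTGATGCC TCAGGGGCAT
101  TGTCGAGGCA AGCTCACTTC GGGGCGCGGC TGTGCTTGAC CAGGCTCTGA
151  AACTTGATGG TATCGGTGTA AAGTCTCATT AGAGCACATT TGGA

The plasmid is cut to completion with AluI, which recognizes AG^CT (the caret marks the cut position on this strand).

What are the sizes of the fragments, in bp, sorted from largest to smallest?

AluI sites (AGCT) start at positions 29, 81, 111.
AluI cuts after base 2 of each site, so after positions 30, 82, 112.
Circular molecule, 3 cuts → 3 fragments:
  31–82 → 52 bp
  83–112 → 30 bp
  113–194 then 1–30 → 82 + 30 = 112 bp
Sorted largest to smallest: 112, 52, 30 bp.

112, 52, 30 bp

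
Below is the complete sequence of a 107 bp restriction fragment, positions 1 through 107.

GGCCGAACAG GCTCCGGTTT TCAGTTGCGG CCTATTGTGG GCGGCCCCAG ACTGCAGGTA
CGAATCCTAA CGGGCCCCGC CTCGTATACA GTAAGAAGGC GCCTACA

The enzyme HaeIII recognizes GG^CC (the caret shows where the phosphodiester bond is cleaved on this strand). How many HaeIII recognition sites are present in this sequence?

GGCC occurs starting at positions 1, 29, 43, 73.
HaeIII cuts at 4 sites.

4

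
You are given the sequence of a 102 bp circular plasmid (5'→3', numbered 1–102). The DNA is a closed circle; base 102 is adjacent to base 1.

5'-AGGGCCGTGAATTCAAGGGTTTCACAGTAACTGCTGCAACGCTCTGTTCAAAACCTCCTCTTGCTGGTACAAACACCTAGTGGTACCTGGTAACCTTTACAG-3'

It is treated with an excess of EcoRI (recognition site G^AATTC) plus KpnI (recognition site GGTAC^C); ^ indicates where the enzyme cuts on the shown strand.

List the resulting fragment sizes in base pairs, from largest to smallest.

The EcoRI site (GAATTC) starts at position 9.
EcoRI cuts after the first base of each site, so after position 9.
The KpnI site (GGTACC) starts at position 82.
KpnI cuts after base 5 of each site (before the last base), so after position 86.
Combined cut positions: 9, 86.
Circular molecule, 2 cuts → 2 fragments:
  10–86 → 77 bp
  87–102 then 1–9 → 16 + 9 = 25 bp
Sorted largest to smallest: 77, 25 bp.

77, 25 bp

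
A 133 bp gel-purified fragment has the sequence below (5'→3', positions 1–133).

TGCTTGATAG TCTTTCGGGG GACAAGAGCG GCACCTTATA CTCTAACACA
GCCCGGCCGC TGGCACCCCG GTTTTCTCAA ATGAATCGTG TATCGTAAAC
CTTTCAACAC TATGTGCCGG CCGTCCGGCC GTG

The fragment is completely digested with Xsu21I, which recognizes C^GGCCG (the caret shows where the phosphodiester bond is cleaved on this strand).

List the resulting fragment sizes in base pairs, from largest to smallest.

64, 54, 8, 7 bp

Xsu21I sites (CGGCCG) start at positions 54, 118, 126.
Xsu21I cuts after the first base of each site, so after positions 54, 118, 126.
Linear molecule, 3 cuts → 4 fragments:
  1–54 → 54 bp
  55–118 → 64 bp
  119–126 → 8 bp
  127–133 → 7 bp
Sorted largest to smallest: 64, 54, 8, 7 bp.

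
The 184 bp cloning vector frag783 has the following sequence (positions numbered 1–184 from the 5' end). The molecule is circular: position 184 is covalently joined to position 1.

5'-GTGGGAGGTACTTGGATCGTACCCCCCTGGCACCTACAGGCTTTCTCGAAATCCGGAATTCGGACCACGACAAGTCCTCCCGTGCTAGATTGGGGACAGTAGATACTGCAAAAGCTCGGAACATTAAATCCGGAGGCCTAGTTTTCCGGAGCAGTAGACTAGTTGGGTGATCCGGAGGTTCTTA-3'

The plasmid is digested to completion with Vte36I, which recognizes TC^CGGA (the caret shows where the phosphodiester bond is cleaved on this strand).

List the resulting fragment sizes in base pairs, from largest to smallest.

Vte36I sites (TCCGGA) start at positions 52, 129, 145, 171.
Vte36I cuts after base 2 of each site, so after positions 53, 130, 146, 172.
Circular molecule, 4 cuts → 4 fragments:
  54–130 → 77 bp
  131–146 → 16 bp
  147–172 → 26 bp
  173–184 then 1–53 → 12 + 53 = 65 bp
Sorted largest to smallest: 77, 65, 26, 16 bp.

77, 65, 26, 16 bp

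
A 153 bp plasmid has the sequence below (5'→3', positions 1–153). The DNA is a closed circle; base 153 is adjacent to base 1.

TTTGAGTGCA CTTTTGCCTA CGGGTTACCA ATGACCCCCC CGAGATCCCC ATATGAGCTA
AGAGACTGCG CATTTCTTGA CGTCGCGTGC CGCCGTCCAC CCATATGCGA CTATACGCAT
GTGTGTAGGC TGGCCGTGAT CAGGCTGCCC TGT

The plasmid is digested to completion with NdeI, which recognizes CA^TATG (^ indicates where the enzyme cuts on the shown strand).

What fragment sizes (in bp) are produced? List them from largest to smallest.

NdeI sites (CATATG) start at positions 50, 102.
NdeI cuts after base 2 of each site, so after positions 51, 103.
Circular molecule, 2 cuts → 2 fragments:
  52–103 → 52 bp
  104–153 then 1–51 → 50 + 51 = 101 bp
Sorted largest to smallest: 101, 52 bp.

101, 52 bp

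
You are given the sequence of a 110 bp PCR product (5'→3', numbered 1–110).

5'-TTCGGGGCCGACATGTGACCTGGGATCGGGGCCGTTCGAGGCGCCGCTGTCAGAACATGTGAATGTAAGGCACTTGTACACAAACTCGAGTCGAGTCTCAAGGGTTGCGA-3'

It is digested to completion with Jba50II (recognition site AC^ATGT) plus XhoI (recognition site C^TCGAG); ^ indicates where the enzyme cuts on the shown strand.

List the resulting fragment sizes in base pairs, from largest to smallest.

Jba50II sites (ACATGT) start at positions 11, 55.
Jba50II cuts after base 2 of each site, so after positions 12, 56.
The XhoI site (CTCGAG) starts at position 85.
XhoI cuts after the first base of each site, so after position 85.
Combined cut positions: 12, 56, 85.
Linear molecule, 3 cuts → 4 fragments:
  1–12 → 12 bp
  13–56 → 44 bp
  57–85 → 29 bp
  86–110 → 25 bp
Sorted largest to smallest: 44, 29, 25, 12 bp.

44, 29, 25, 12 bp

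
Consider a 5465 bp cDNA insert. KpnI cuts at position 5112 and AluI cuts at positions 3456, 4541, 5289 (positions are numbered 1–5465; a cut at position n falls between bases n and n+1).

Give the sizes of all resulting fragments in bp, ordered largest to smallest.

3456, 1085, 571, 177, 176 bp

Combined cut positions (sorted): 3456, 4541, 5112, 5289.
Linear molecule, 4 cuts → 5 fragments:
  3456 − 0 = 3456 bp
  4541 − 3456 = 1085 bp
  5112 − 4541 = 571 bp
  5289 − 5112 = 177 bp
  5465 − 5289 = 176 bp
Sorted largest to smallest: 3456, 1085, 571, 177, 176 bp.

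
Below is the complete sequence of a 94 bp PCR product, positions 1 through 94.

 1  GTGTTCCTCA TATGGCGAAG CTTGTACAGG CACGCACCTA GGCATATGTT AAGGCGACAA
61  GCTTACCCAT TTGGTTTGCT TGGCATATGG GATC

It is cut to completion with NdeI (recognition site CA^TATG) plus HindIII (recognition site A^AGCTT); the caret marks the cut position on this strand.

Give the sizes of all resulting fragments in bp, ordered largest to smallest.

NdeI sites (CATATG) start at positions 9, 43, 84.
NdeI cuts after base 2 of each site, so after positions 10, 44, 85.
HindIII sites (AAGCTT) start at positions 18, 59.
HindIII cuts after the first base of each site, so after positions 18, 59.
Combined cut positions: 10, 18, 44, 59, 85.
Linear molecule, 5 cuts → 6 fragments:
  1–10 → 10 bp
  11–18 → 8 bp
  19–44 → 26 bp
  45–59 → 15 bp
  60–85 → 26 bp
  86–94 → 9 bp
Sorted largest to smallest: 26, 26, 15, 10, 9, 8 bp.

26, 26, 15, 10, 9, 8 bp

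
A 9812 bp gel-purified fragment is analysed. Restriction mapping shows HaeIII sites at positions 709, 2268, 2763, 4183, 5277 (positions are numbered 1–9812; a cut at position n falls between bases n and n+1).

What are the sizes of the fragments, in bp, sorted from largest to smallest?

4535, 1559, 1420, 1094, 709, 495 bp

Linear molecule, 5 cuts → 6 fragments:
  709 − 0 = 709 bp
  2268 − 709 = 1559 bp
  2763 − 2268 = 495 bp
  4183 − 2763 = 1420 bp
  5277 − 4183 = 1094 bp
  9812 − 5277 = 4535 bp
Sorted largest to smallest: 4535, 1559, 1420, 1094, 709, 495 bp.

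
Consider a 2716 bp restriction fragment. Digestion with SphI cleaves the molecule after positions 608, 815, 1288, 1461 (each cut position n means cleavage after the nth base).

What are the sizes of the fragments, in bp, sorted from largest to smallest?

1255, 608, 473, 207, 173 bp

Linear molecule, 4 cuts → 5 fragments:
  608 − 0 = 608 bp
  815 − 608 = 207 bp
  1288 − 815 = 473 bp
  1461 − 1288 = 173 bp
  2716 − 1461 = 1255 bp
Sorted largest to smallest: 1255, 608, 473, 207, 173 bp.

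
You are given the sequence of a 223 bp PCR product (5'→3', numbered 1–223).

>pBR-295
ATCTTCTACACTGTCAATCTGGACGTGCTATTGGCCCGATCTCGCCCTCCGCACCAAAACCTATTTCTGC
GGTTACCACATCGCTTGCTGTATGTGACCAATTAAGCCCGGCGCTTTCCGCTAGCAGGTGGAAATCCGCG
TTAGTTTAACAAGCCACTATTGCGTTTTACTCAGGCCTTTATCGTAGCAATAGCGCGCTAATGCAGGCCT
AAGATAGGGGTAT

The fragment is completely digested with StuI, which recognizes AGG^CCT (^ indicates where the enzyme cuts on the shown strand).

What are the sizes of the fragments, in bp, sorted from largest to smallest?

StuI sites (AGGCCT) start at positions 173, 205.
StuI cuts after base 3 of each site, so after positions 175, 207.
Linear molecule, 2 cuts → 3 fragments:
  1–175 → 175 bp
  176–207 → 32 bp
  208–223 → 16 bp
Sorted largest to smallest: 175, 32, 16 bp.

175, 32, 16 bp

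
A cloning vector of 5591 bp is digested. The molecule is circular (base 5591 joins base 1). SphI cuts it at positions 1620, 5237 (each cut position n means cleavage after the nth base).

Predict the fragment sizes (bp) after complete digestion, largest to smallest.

Circular molecule, 2 cuts → 2 fragments:
  5237 − 1620 = 3617 bp
  wrap: 5591 − 5237 + 1620 = 1974 bp
Sorted largest to smallest: 3617, 1974 bp.

3617, 1974 bp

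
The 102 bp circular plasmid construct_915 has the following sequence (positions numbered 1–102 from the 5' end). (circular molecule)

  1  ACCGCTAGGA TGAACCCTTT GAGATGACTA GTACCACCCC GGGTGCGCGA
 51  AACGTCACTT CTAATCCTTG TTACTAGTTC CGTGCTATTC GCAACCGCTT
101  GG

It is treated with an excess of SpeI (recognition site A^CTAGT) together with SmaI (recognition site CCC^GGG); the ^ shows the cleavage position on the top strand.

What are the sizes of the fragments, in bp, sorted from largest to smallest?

SpeI sites (ACTAGT) start at positions 27, 73.
SpeI cuts after the first base of each site, so after positions 27, 73.
The SmaI site (CCCGGG) starts at position 38.
SmaI cuts after base 3 of each site, so after position 40.
Combined cut positions: 27, 40, 73.
Circular molecule, 3 cuts → 3 fragments:
  28–40 → 13 bp
  41–73 → 33 bp
  74–102 then 1–27 → 29 + 27 = 56 bp
Sorted largest to smallest: 56, 33, 13 bp.

56, 33, 13 bp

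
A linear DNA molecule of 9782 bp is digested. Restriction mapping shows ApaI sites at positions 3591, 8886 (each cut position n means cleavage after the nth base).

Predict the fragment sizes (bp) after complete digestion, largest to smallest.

Linear molecule, 2 cuts → 3 fragments:
  3591 − 0 = 3591 bp
  8886 − 3591 = 5295 bp
  9782 − 8886 = 896 bp
Sorted largest to smallest: 5295, 3591, 896 bp.

5295, 3591, 896 bp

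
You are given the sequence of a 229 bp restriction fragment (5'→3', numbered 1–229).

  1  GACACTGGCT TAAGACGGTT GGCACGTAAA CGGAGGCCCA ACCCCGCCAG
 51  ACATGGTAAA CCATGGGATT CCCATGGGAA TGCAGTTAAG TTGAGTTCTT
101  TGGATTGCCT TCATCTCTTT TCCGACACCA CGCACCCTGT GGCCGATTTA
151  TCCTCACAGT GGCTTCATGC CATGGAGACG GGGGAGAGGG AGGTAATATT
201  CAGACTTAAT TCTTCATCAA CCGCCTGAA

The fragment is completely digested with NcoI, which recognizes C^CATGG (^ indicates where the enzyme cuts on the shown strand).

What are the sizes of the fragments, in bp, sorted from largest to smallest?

98, 61, 59, 11 bp

NcoI sites (CCATGG) start at positions 61, 72, 170.
NcoI cuts after the first base of each site, so after positions 61, 72, 170.
Linear molecule, 3 cuts → 4 fragments:
  1–61 → 61 bp
  62–72 → 11 bp
  73–170 → 98 bp
  171–229 → 59 bp
Sorted largest to smallest: 98, 61, 59, 11 bp.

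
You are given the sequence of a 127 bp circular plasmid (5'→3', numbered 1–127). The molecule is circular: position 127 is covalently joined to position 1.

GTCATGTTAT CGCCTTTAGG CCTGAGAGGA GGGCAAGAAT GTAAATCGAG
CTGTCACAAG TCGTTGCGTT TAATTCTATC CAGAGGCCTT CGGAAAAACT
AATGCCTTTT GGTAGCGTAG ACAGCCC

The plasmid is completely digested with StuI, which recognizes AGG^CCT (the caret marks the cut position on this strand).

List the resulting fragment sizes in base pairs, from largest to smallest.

StuI sites (AGGCCT) start at positions 18, 84.
StuI cuts after base 3 of each site, so after positions 20, 86.
Circular molecule, 2 cuts → 2 fragments:
  21–86 → 66 bp
  87–127 then 1–20 → 41 + 20 = 61 bp
Sorted largest to smallest: 66, 61 bp.

66, 61 bp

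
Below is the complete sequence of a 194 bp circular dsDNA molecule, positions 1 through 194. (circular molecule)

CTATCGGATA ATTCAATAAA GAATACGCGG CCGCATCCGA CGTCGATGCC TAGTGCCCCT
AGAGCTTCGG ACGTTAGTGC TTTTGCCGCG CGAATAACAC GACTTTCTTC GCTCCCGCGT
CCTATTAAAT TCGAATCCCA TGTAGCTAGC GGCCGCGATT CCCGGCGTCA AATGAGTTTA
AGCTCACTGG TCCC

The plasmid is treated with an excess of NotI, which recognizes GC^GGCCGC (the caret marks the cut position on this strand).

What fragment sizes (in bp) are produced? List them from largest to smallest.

NotI sites (GCGGCCGC) start at positions 27, 149.
NotI cuts after base 2 of each site, so after positions 28, 150.
Circular molecule, 2 cuts → 2 fragments:
  29–150 → 122 bp
  151–194 then 1–28 → 44 + 28 = 72 bp
Sorted largest to smallest: 122, 72 bp.

122, 72 bp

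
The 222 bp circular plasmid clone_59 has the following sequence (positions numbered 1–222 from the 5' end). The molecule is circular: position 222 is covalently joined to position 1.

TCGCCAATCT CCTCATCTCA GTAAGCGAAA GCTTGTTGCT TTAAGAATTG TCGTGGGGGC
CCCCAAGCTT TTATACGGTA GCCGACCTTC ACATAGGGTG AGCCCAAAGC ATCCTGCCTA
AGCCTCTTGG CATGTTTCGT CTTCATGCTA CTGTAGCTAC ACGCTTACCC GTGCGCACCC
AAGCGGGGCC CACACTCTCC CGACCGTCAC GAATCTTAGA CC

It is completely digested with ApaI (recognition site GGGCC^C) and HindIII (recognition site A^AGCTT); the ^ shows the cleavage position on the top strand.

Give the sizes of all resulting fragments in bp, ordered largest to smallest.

125, 61, 32, 4 bp

ApaI sites (GGGCCC) start at positions 57, 186.
ApaI cuts after base 5 of each site (before the last base), so after positions 61, 190.
HindIII sites (AAGCTT) start at positions 29, 65.
HindIII cuts after the first base of each site, so after positions 29, 65.
Combined cut positions: 29, 61, 65, 190.
Circular molecule, 4 cuts → 4 fragments:
  30–61 → 32 bp
  62–65 → 4 bp
  66–190 → 125 bp
  191–222 then 1–29 → 32 + 29 = 61 bp
Sorted largest to smallest: 125, 61, 32, 4 bp.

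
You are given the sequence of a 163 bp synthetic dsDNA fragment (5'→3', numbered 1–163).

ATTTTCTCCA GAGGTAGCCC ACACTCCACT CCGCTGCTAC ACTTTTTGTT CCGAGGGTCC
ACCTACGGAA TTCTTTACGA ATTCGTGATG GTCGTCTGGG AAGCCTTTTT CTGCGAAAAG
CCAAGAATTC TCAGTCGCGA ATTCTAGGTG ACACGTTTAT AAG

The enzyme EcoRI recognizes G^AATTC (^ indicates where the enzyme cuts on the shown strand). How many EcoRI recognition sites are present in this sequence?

4

GAATTC occurs starting at positions 68, 79, 125, 139.
EcoRI cuts at 4 sites.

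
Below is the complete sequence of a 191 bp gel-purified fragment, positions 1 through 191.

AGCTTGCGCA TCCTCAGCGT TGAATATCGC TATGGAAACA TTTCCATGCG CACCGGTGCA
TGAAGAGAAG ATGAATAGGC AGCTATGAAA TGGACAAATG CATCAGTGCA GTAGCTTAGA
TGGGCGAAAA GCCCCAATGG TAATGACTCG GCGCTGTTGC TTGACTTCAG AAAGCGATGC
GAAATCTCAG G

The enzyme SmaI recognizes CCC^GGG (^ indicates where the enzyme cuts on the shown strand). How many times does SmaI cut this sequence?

0

No occurrence of CCCGGG is present in the sequence.
SmaI does not cut: 0 sites.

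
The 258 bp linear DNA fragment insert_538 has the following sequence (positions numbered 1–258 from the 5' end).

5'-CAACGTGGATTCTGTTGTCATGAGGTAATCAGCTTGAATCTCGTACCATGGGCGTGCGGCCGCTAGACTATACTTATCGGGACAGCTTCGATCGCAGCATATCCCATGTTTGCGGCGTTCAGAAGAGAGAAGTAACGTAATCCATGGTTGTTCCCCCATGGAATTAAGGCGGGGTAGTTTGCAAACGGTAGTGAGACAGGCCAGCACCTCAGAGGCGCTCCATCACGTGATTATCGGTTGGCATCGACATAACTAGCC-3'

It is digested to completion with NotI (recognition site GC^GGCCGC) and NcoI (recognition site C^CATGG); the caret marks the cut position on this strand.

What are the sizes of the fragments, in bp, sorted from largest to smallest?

102, 85, 46, 14, 11 bp

The NotI site (GCGGCCGC) starts at position 56.
NotI cuts after base 2 of each site, so after position 57.
NcoI sites (CCATGG) start at positions 46, 142, 156.
NcoI cuts after the first base of each site, so after positions 46, 142, 156.
Combined cut positions: 46, 57, 142, 156.
Linear molecule, 4 cuts → 5 fragments:
  1–46 → 46 bp
  47–57 → 11 bp
  58–142 → 85 bp
  143–156 → 14 bp
  157–258 → 102 bp
Sorted largest to smallest: 102, 85, 46, 14, 11 bp.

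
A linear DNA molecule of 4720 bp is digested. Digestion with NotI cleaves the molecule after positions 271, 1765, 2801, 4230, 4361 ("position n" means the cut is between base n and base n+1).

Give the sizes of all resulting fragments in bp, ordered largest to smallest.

1494, 1429, 1036, 359, 271, 131 bp

Linear molecule, 5 cuts → 6 fragments:
  271 − 0 = 271 bp
  1765 − 271 = 1494 bp
  2801 − 1765 = 1036 bp
  4230 − 2801 = 1429 bp
  4361 − 4230 = 131 bp
  4720 − 4361 = 359 bp
Sorted largest to smallest: 1494, 1429, 1036, 359, 271, 131 bp.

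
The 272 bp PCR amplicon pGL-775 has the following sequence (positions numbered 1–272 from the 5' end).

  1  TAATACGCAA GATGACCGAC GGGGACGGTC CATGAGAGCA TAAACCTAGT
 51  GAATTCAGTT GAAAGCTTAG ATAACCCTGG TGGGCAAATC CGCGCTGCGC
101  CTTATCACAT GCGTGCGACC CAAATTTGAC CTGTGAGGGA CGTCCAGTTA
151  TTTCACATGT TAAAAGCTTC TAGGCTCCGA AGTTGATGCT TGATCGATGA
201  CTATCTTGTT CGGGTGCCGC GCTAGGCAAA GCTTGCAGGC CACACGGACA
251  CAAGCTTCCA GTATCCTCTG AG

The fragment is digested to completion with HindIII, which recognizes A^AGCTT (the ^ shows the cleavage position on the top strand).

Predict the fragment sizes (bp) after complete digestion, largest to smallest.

HindIII sites (AAGCTT) start at positions 63, 164, 229, 252.
HindIII cuts after the first base of each site, so after positions 63, 164, 229, 252.
Linear molecule, 4 cuts → 5 fragments:
  1–63 → 63 bp
  64–164 → 101 bp
  165–229 → 65 bp
  230–252 → 23 bp
  253–272 → 20 bp
Sorted largest to smallest: 101, 65, 63, 23, 20 bp.

101, 65, 63, 23, 20 bp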